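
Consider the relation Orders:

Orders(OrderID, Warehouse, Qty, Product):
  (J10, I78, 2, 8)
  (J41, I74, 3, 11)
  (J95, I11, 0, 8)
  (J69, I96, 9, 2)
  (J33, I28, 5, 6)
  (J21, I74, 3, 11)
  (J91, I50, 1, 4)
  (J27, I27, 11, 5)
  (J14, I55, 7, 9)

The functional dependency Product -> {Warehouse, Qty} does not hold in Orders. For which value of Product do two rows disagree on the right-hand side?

8

Product=8: 2 rows → {Warehouse,Qty} takes values {(I78, 2), (I11, 0)} — violation
Product=11: 2 rows → {Warehouse,Qty} = (I74, 3), (I74, 3) ✓
Product=2: 1 row → {Warehouse,Qty} = (I96, 9) ✓
Product=6: 1 row → {Warehouse,Qty} = (I28, 5) ✓
Product=4: 1 row → {Warehouse,Qty} = (I50, 1) ✓
Product=5: 1 row → {Warehouse,Qty} = (I27, 11) ✓
Product=9: 1 row → {Warehouse,Qty} = (I55, 7) ✓
The only Product value with inconsistent RHS is Product=8.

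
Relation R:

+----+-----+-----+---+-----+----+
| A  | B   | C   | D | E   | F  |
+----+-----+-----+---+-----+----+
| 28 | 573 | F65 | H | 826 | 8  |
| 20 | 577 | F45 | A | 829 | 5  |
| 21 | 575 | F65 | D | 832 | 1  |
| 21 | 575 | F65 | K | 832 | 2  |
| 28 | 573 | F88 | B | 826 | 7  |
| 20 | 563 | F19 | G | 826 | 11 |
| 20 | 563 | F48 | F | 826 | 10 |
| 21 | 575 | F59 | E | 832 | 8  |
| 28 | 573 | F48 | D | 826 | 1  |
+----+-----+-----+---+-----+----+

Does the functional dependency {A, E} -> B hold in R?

(A=28, E=826): 3 rows → B = 573, 573, 573 ✓
(A=20, E=829): 1 row → B = 577 ✓
(A=21, E=832): 3 rows → B = 575, 575, 575 ✓
(A=20, E=826): 2 rows → B = 563, 563 ✓
Every {A, E} value is associated with a single B value, so {A, E} -> B holds.

Yes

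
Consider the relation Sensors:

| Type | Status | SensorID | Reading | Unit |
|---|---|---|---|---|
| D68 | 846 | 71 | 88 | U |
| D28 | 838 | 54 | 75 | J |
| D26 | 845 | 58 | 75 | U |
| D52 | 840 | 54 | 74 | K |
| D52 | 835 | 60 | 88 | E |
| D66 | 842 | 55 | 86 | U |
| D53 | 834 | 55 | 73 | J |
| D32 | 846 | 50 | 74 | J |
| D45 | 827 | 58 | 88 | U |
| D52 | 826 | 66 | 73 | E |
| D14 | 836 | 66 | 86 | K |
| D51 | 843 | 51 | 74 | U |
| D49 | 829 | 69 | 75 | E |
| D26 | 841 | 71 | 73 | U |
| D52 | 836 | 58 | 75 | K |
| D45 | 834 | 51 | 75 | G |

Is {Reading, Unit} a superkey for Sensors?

No

Two distinct rows share (Reading=88, Unit=U), so {Reading, Unit} does not determine every attribute — not a superkey.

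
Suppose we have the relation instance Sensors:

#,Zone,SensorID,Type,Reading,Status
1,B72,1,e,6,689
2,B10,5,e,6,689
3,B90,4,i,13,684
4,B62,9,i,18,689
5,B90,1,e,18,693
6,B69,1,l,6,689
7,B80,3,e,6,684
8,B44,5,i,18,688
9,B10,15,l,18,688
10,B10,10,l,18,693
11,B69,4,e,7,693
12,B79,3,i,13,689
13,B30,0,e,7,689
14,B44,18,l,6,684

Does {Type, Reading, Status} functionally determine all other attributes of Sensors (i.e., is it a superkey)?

Rows 1 and 2 have the same {Type, Reading, Status} value (Type=e, Reading=6, Status=689) but are distinct tuples, so {Type, Reading, Status} does not determine every attribute — not a superkey.

No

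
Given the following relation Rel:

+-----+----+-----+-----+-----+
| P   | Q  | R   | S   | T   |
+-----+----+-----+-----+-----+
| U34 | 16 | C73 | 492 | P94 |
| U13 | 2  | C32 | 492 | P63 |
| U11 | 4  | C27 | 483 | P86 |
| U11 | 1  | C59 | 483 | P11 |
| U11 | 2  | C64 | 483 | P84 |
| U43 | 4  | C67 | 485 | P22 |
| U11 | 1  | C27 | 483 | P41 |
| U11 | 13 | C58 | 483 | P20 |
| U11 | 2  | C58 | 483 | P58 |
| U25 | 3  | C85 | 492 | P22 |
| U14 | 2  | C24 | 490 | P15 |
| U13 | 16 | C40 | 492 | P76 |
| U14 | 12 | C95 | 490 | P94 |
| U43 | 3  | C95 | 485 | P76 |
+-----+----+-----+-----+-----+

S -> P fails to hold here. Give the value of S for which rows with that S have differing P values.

492

S=492: 4 rows → P takes values {U34, U13, U25} — violation
S=483: 6 rows → P = U11, U11, U11, U11, U11, U11 ✓
S=485: 2 rows → P = U43, U43 ✓
S=490: 2 rows → P = U14, U14 ✓
The only S value with inconsistent P is S=492.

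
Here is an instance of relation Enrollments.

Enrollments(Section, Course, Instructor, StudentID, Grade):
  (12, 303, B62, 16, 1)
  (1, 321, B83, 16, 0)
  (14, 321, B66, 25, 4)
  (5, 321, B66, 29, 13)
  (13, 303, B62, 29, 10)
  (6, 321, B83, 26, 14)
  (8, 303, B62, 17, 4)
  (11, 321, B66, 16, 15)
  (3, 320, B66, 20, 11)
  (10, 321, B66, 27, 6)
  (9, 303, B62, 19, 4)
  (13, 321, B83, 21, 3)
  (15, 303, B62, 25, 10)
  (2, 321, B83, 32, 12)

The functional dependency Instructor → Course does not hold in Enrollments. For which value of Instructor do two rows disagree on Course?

B66

Instructor=B62: 5 rows → Course = 303, 303, 303, 303, 303 ✓
Instructor=B83: 4 rows → Course = 321, 321, 321, 321 ✓
Instructor=B66: 5 rows → Course takes values {321, 320} — violation
The only Instructor value with inconsistent Course is Instructor=B66.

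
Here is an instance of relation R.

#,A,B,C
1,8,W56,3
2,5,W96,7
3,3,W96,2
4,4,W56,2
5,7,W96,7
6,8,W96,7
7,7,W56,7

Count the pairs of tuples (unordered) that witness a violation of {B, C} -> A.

3

(B=W96, C=7): violating pairs (2,5), (2,6), (5,6) — 3 pairs.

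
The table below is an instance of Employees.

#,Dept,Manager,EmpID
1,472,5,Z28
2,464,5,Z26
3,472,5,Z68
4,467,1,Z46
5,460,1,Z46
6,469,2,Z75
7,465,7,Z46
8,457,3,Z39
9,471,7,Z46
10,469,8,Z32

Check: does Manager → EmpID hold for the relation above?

No

Manager=5: rows 1, 2, 3 → EmpID takes values {Z28, Z26, Z68} — violation
Manager=1: rows 4, 5 → EmpID = Z46, Z46 ✓
Manager=2: row 6 → EmpID = Z75 ✓
Manager=7: rows 7, 9 → EmpID = Z46, Z46 ✓
Manager=3: row 8 → EmpID = Z39 ✓
Manager=8: row 10 → EmpID = Z32 ✓
Two rows agree on Manager but differ on EmpID, so Manager → EmpID does not hold.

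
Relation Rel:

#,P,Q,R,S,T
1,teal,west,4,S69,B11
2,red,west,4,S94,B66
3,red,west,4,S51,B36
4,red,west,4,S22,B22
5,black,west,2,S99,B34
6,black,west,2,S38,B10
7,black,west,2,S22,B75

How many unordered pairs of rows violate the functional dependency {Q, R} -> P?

(Q=west, R=4): violating pairs (1,2), (1,3), (1,4) — 3 pairs.
(Q=west, R=2): all 3 rows agree on P — 0 pairs.

3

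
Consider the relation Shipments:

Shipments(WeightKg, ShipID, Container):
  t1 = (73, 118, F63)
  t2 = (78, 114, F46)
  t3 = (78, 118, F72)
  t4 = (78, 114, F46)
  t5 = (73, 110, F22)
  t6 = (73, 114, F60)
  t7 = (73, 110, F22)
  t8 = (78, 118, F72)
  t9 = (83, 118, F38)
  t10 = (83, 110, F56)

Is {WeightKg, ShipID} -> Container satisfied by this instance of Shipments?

(WeightKg=73, ShipID=118): row 1 → Container = F63 ✓
(WeightKg=78, ShipID=114): rows 2, 4 → Container = F46, F46 ✓
(WeightKg=78, ShipID=118): rows 3, 8 → Container = F72, F72 ✓
(WeightKg=73, ShipID=110): rows 5, 7 → Container = F22, F22 ✓
(WeightKg=73, ShipID=114): row 6 → Container = F60 ✓
(WeightKg=83, ShipID=118): row 9 → Container = F38 ✓
(WeightKg=83, ShipID=110): row 10 → Container = F56 ✓
Every {WeightKg, ShipID} value is associated with a single Container value, so {WeightKg, ShipID} -> Container holds.

Yes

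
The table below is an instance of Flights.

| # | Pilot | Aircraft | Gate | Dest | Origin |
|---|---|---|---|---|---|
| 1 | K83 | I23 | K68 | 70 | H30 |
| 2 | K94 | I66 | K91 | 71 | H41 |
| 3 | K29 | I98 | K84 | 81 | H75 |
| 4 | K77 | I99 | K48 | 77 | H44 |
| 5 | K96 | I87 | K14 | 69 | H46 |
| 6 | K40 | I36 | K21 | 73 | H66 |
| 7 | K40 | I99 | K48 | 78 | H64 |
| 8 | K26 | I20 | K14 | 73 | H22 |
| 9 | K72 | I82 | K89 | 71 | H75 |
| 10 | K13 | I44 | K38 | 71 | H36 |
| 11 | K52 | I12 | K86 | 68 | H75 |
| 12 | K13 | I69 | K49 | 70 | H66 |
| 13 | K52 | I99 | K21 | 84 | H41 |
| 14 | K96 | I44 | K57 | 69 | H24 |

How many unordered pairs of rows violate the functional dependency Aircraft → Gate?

Aircraft=I99: violating pairs (4,13), (7,13) — 2 pairs.
Aircraft=I44: violating pairs (10,14) — 1 pair.

3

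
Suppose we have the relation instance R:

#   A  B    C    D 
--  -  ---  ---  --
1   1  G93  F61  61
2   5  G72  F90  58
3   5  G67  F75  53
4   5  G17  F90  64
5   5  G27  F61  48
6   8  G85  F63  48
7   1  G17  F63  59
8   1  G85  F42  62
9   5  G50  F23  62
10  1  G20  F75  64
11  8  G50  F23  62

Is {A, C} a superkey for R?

No

Rows 2 and 4 have the same {A, C} value (A=5, C=F90) but are distinct tuples, so {A, C} does not determine every attribute — not a superkey.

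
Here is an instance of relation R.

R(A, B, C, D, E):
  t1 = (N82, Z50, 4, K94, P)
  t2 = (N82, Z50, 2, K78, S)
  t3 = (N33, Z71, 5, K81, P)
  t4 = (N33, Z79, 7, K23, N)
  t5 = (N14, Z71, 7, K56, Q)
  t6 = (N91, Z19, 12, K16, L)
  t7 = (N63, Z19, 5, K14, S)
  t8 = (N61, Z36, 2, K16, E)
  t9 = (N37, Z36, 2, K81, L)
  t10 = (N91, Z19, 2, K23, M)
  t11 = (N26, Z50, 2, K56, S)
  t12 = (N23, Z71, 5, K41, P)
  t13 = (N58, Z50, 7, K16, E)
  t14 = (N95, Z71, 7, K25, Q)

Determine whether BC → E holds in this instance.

No

(B=Z50, C=4): row 1 → E = P ✓
(B=Z50, C=2): rows 2, 11 → E = S, S ✓
(B=Z71, C=5): rows 3, 12 → E = P, P ✓
(B=Z79, C=7): row 4 → E = N ✓
(B=Z71, C=7): rows 5, 14 → E = Q, Q ✓
(B=Z19, C=12): row 6 → E = L ✓
(B=Z19, C=5): row 7 → E = S ✓
(B=Z36, C=2): rows 8, 9 → E takes values {E, L} — violation
(B=Z19, C=2): row 10 → E = M ✓
(B=Z50, C=7): row 13 → E = E ✓
Two rows agree on BC but differ on E, so BC → E does not hold.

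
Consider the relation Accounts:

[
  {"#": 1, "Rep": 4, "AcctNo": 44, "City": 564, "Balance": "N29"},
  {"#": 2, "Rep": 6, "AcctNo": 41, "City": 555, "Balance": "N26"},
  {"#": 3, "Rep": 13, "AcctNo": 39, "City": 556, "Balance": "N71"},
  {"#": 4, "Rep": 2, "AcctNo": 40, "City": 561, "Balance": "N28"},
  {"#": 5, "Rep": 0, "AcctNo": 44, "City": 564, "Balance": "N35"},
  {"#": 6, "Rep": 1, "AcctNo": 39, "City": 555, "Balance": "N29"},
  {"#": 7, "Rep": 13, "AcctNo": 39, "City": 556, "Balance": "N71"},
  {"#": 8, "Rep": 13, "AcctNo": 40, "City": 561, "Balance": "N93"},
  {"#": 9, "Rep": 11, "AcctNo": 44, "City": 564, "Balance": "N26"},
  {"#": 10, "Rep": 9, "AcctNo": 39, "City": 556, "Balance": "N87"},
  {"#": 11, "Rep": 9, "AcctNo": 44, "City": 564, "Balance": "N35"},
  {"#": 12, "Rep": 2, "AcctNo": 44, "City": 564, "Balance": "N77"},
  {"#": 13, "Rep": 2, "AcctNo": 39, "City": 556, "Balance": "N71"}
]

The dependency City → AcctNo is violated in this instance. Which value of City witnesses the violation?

City=564: rows 1, 5, 9, 11, 12 → AcctNo = 44, 44, 44, 44, 44 ✓
City=555: rows 2, 6 → AcctNo takes values {41, 39} — violation
City=556: rows 3, 7, 10, 13 → AcctNo = 39, 39, 39, 39 ✓
City=561: rows 4, 8 → AcctNo = 40, 40 ✓
The only City value with inconsistent AcctNo is City=555.

555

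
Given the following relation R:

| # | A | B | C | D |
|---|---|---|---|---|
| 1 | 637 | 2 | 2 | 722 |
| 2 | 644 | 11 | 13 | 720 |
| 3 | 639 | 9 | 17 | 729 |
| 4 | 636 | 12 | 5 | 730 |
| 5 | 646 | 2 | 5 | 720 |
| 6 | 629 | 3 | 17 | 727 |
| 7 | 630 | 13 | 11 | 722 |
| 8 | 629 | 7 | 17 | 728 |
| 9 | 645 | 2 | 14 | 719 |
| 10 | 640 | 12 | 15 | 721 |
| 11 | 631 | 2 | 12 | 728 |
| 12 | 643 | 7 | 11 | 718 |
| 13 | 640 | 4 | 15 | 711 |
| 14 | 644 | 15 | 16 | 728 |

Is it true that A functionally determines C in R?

A=637: row 1 → C = 2 ✓
A=644: rows 2, 14 → C takes values {13, 16} — violation
A=639: row 3 → C = 17 ✓
A=636: row 4 → C = 5 ✓
A=646: row 5 → C = 5 ✓
A=629: rows 6, 8 → C = 17, 17 ✓
A=630: row 7 → C = 11 ✓
A=645: row 9 → C = 14 ✓
A=640: rows 10, 13 → C = 15, 15 ✓
A=631: row 11 → C = 12 ✓
A=643: row 12 → C = 11 ✓
Two rows agree on A but differ on C, so A -> C does not hold.

No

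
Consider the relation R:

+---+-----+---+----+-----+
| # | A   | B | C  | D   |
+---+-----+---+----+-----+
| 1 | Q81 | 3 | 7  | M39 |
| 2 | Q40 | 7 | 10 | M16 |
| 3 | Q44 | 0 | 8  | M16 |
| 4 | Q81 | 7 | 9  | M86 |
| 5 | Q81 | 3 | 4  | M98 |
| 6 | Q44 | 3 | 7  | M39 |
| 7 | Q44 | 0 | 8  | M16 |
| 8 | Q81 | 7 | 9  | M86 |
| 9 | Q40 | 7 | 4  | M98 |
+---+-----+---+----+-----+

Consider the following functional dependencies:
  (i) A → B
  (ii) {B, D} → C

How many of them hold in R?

1

(i) A → B: A=Q81: rows 1, 4, 5, 8 → B takes values {3, 7} — violation; A=Q44: rows 3, 6, 7 → B takes values {0, 3} — violation — fails.
(ii) {B, D} → C: every LHS value maps to a single RHS value — holds.
1 of the 2 dependencies holds.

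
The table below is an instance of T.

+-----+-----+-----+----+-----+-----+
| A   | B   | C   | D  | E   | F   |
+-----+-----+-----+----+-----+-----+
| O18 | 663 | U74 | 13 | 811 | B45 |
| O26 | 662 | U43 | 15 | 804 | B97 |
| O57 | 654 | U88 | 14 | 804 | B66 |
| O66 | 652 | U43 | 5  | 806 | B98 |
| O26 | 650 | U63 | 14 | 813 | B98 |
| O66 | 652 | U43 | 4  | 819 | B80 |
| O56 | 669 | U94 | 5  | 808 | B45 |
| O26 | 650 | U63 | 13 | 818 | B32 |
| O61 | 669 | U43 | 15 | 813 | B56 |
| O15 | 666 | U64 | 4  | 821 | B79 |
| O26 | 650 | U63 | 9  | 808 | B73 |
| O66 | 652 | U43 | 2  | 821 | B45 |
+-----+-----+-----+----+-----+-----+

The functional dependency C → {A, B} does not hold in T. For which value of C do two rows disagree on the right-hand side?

U43

C=U74: 1 row → {A,B} = (O18, 663) ✓
C=U43: 5 rows → {A,B} takes values {(O26, 662), (O66, 652), (O61, 669)} — violation
C=U88: 1 row → {A,B} = (O57, 654) ✓
C=U63: 3 rows → {A,B} = (O26, 650), (O26, 650), (O26, 650) ✓
C=U94: 1 row → {A,B} = (O56, 669) ✓
C=U64: 1 row → {A,B} = (O15, 666) ✓
The only C value with inconsistent RHS is C=U43.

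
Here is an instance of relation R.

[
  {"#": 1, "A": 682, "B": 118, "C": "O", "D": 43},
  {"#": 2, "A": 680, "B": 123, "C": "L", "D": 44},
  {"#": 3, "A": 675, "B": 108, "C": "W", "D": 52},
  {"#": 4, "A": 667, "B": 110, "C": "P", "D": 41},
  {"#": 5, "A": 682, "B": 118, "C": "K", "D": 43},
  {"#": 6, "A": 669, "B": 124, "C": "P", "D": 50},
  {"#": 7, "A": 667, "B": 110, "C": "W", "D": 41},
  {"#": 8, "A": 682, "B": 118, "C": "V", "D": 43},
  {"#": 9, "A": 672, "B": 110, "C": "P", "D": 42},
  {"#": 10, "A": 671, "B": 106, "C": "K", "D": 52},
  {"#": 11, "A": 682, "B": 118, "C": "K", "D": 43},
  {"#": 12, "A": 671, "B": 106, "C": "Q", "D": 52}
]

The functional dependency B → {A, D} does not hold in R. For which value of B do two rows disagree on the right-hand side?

B=118: rows 1, 5, 8, 11 → {A,D} = (682, 43), (682, 43), (682, 43), (682, 43) ✓
B=123: row 2 → {A,D} = (680, 44) ✓
B=108: row 3 → {A,D} = (675, 52) ✓
B=110: rows 4, 7, 9 → {A,D} takes values {(667, 41), (672, 42)} — violation
B=124: row 6 → {A,D} = (669, 50) ✓
B=106: rows 10, 12 → {A,D} = (671, 52), (671, 52) ✓
The only B value with inconsistent RHS is B=110.

110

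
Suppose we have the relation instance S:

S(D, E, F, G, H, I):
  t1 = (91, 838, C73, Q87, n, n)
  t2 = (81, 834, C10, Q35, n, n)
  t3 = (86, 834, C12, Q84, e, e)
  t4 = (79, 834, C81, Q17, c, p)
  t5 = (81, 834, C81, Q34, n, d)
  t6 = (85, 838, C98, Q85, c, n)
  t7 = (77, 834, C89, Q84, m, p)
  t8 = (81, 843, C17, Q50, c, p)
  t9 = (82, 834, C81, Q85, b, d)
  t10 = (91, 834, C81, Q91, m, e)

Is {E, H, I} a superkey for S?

All 10 rows have distinct {E, H, I} values, so {E, H, I} → (all attributes) holds and {E, H, I} is a superkey.

Yes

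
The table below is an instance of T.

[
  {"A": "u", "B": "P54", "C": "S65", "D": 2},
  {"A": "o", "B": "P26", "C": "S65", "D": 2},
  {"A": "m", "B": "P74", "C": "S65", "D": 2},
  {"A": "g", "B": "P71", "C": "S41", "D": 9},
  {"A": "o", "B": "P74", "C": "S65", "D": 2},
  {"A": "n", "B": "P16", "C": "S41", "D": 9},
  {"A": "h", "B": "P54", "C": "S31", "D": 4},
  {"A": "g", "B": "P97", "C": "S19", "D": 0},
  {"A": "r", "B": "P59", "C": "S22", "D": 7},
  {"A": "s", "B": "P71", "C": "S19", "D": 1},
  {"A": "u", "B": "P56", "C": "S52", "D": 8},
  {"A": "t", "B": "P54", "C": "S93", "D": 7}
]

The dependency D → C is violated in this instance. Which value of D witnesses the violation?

D=2: 4 rows → C = S65, S65, S65, S65 ✓
D=9: 2 rows → C = S41, S41 ✓
D=4: 1 row → C = S31 ✓
D=0: 1 row → C = S19 ✓
D=7: 2 rows → C takes values {S22, S93} — violation
D=1: 1 row → C = S19 ✓
D=8: 1 row → C = S52 ✓
The only D value with inconsistent C is D=7.

7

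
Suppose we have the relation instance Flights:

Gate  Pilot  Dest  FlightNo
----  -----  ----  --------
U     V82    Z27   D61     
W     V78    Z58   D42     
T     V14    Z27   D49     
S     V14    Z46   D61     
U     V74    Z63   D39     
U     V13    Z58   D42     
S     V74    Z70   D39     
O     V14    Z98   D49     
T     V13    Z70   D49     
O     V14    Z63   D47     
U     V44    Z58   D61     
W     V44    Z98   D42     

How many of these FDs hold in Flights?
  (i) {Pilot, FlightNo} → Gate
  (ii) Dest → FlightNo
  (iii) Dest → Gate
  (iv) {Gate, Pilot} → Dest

0

(i) {Pilot, FlightNo} → Gate: (Pilot=V14, FlightNo=D49): 2 rows → Gate takes values {T, O} — violation; (Pilot=V74, FlightNo=D39): 2 rows → Gate takes values {U, S} — violation — fails.
(ii) Dest → FlightNo: Dest=Z27: 2 rows → FlightNo takes values {D61, D49} — violation; Dest=Z58: 3 rows → FlightNo takes values {D42, D61} — violation; Dest=Z63: 2 rows → FlightNo takes values {D39, D47} — violation; Dest=Z70: 2 rows → FlightNo takes values {D39, D49} — violation; Dest=Z98: 2 rows → FlightNo takes values {D49, D42} — violation — fails.
(iii) Dest → Gate: Dest=Z27: 2 rows → Gate takes values {U, T} — violation; Dest=Z58: 3 rows → Gate takes values {W, U} — violation; Dest=Z63: 2 rows → Gate takes values {U, O} — violation; Dest=Z70: 2 rows → Gate takes values {S, T} — violation; Dest=Z98: 2 rows → Gate takes values {O, W} — violation — fails.
(iv) {Gate, Pilot} → Dest: (Gate=O, Pilot=V14): 2 rows → Dest takes values {Z98, Z63} — violation — fails.
None of the 4 dependencies hold.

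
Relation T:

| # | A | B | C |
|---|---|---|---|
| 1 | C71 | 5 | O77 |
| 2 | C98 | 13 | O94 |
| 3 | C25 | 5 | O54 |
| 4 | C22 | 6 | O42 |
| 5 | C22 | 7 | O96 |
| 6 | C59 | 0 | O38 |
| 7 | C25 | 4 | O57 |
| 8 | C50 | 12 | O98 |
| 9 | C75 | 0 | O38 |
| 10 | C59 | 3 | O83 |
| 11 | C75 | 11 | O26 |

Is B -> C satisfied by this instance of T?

B=5: rows 1, 3 → C takes values {O77, O54} — violation
B=13: row 2 → C = O94 ✓
B=6: row 4 → C = O42 ✓
B=7: row 5 → C = O96 ✓
B=0: rows 6, 9 → C = O38, O38 ✓
B=4: row 7 → C = O57 ✓
B=12: row 8 → C = O98 ✓
B=3: row 10 → C = O83 ✓
B=11: row 11 → C = O26 ✓
Two rows agree on B but differ on C, so B -> C does not hold.

No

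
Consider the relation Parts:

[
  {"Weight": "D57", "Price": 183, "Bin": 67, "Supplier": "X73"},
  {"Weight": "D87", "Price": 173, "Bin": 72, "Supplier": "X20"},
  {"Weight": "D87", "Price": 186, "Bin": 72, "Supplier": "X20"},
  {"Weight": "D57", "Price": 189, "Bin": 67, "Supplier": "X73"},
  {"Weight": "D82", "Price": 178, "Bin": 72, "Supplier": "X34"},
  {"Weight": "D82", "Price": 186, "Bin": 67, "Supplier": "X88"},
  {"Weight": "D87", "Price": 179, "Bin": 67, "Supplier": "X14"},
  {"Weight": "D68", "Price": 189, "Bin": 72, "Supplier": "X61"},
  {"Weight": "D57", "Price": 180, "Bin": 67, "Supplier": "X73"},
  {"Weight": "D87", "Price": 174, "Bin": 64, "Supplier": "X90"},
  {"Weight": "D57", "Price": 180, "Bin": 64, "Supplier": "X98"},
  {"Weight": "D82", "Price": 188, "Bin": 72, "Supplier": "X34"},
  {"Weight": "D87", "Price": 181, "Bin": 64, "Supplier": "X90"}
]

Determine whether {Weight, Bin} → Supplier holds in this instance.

Yes

(Weight=D57, Bin=67): 3 rows → Supplier = X73, X73, X73 ✓
(Weight=D87, Bin=72): 2 rows → Supplier = X20, X20 ✓
(Weight=D82, Bin=72): 2 rows → Supplier = X34, X34 ✓
(Weight=D82, Bin=67): 1 row → Supplier = X88 ✓
(Weight=D87, Bin=67): 1 row → Supplier = X14 ✓
(Weight=D68, Bin=72): 1 row → Supplier = X61 ✓
(Weight=D87, Bin=64): 2 rows → Supplier = X90, X90 ✓
(Weight=D57, Bin=64): 1 row → Supplier = X98 ✓
Every {Weight, Bin} value is associated with a single Supplier value, so {Weight, Bin} → Supplier holds.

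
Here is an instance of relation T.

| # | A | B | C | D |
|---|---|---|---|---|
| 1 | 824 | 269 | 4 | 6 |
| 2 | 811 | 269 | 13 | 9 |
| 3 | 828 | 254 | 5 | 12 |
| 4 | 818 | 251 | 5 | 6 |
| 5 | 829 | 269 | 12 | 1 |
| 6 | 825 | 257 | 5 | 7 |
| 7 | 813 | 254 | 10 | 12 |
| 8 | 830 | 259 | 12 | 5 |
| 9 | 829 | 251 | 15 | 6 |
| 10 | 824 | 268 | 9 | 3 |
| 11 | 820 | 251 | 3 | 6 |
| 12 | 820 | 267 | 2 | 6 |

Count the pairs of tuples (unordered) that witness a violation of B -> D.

B=269: violating pairs (1,2), (1,5), (2,5) — 3 pairs.
B=254: all 2 rows agree on D — 0 pairs.
B=251: all 3 rows agree on D — 0 pairs.

3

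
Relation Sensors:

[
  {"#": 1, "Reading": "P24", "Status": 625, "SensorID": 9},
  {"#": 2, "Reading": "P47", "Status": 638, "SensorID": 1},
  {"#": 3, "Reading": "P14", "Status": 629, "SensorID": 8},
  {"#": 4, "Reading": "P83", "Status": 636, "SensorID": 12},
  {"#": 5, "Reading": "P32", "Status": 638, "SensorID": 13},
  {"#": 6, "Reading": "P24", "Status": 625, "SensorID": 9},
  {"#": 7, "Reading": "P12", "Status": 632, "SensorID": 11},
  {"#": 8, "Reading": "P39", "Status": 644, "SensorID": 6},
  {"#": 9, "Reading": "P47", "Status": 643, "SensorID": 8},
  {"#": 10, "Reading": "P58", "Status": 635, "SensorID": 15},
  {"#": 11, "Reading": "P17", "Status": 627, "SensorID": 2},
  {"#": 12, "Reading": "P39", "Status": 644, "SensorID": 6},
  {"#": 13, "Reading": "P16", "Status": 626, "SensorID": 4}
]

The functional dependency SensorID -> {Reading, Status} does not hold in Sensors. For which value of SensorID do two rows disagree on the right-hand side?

SensorID=9: rows 1, 6 → {Reading,Status} = (P24, 625), (P24, 625) ✓
SensorID=1: row 2 → {Reading,Status} = (P47, 638) ✓
SensorID=8: rows 3, 9 → {Reading,Status} takes values {(P14, 629), (P47, 643)} — violation
SensorID=12: row 4 → {Reading,Status} = (P83, 636) ✓
SensorID=13: row 5 → {Reading,Status} = (P32, 638) ✓
SensorID=11: row 7 → {Reading,Status} = (P12, 632) ✓
SensorID=6: rows 8, 12 → {Reading,Status} = (P39, 644), (P39, 644) ✓
SensorID=15: row 10 → {Reading,Status} = (P58, 635) ✓
SensorID=2: row 11 → {Reading,Status} = (P17, 627) ✓
SensorID=4: row 13 → {Reading,Status} = (P16, 626) ✓
The only SensorID value with inconsistent RHS is SensorID=8.

8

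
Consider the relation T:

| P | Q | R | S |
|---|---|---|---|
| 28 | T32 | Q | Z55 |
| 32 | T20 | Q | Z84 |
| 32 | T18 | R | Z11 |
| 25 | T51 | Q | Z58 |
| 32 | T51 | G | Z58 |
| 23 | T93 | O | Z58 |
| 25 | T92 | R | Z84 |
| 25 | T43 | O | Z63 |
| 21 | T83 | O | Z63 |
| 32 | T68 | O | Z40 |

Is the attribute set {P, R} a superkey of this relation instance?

Yes

All 10 rows have distinct {P, R} values, so {P, R} → (all attributes) holds and {P, R} is a superkey.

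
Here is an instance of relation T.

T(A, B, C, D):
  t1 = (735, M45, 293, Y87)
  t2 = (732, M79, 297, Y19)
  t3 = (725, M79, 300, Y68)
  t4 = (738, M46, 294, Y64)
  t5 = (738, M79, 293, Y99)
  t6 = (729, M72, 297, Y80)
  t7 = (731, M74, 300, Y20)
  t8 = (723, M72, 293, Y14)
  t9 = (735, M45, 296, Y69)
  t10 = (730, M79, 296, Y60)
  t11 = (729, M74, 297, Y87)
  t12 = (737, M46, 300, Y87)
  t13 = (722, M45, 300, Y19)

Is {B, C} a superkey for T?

All 13 rows have distinct {B, C} values, so {B, C} → (all attributes) holds and {B, C} is a superkey.

Yes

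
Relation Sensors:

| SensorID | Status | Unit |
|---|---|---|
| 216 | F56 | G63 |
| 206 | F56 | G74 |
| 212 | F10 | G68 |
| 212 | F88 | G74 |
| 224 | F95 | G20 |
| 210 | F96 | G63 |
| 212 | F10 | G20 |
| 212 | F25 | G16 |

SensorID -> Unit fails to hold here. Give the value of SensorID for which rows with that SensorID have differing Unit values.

212

SensorID=216: 1 row → Unit = G63 ✓
SensorID=206: 1 row → Unit = G74 ✓
SensorID=212: 4 rows → Unit takes values {G68, G74, G20, G16} — violation
SensorID=224: 1 row → Unit = G20 ✓
SensorID=210: 1 row → Unit = G63 ✓
The only SensorID value with inconsistent Unit is SensorID=212.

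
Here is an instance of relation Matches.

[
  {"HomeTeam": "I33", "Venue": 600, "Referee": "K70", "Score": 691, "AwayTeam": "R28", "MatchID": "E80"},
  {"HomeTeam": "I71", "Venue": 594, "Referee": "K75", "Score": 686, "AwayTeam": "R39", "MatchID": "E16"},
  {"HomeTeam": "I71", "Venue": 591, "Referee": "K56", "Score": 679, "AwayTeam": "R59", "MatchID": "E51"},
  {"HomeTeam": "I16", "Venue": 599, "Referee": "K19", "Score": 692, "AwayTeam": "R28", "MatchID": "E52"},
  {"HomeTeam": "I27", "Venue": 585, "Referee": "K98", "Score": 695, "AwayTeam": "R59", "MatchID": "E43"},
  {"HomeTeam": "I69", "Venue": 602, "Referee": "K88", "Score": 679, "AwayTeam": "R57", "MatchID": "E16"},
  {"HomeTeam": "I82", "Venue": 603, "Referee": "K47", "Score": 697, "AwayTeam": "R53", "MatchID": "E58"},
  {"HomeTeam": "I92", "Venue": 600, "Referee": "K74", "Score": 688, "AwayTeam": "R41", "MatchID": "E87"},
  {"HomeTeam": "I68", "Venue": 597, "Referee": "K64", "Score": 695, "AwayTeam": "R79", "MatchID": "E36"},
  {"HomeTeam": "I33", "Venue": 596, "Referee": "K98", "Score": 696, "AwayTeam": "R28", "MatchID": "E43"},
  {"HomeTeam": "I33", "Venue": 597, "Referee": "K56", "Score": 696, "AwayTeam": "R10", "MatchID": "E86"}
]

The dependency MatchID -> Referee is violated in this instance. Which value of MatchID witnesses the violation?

E16

MatchID=E80: 1 row → Referee = K70 ✓
MatchID=E16: 2 rows → Referee takes values {K75, K88} — violation
MatchID=E51: 1 row → Referee = K56 ✓
MatchID=E52: 1 row → Referee = K19 ✓
MatchID=E43: 2 rows → Referee = K98, K98 ✓
MatchID=E58: 1 row → Referee = K47 ✓
MatchID=E87: 1 row → Referee = K74 ✓
MatchID=E36: 1 row → Referee = K64 ✓
MatchID=E86: 1 row → Referee = K56 ✓
The only MatchID value with inconsistent Referee is MatchID=E16.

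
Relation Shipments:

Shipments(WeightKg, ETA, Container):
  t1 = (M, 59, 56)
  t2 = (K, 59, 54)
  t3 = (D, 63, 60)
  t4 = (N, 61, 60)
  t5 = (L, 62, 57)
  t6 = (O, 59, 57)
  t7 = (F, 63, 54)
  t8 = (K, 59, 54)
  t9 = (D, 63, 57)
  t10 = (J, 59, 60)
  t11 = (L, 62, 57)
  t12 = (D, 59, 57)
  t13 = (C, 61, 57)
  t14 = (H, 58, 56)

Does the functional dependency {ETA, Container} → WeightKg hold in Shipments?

No

(ETA=59, Container=56): row 1 → WeightKg = M ✓
(ETA=59, Container=54): rows 2, 8 → WeightKg = K, K ✓
(ETA=63, Container=60): row 3 → WeightKg = D ✓
(ETA=61, Container=60): row 4 → WeightKg = N ✓
(ETA=62, Container=57): rows 5, 11 → WeightKg = L, L ✓
(ETA=59, Container=57): rows 6, 12 → WeightKg takes values {O, D} — violation
(ETA=63, Container=54): row 7 → WeightKg = F ✓
(ETA=63, Container=57): row 9 → WeightKg = D ✓
(ETA=59, Container=60): row 10 → WeightKg = J ✓
(ETA=61, Container=57): row 13 → WeightKg = C ✓
(ETA=58, Container=56): row 14 → WeightKg = H ✓
Two rows agree on {ETA, Container} but differ on WeightKg, so {ETA, Container} → WeightKg does not hold.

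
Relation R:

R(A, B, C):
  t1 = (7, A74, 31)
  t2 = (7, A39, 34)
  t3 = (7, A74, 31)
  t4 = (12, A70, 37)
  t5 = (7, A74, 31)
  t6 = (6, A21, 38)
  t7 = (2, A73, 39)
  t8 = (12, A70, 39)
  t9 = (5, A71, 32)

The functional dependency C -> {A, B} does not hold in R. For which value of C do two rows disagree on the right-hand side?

C=31: rows 1, 3, 5 → {A,B} = (7, A74), (7, A74), (7, A74) ✓
C=34: row 2 → {A,B} = (7, A39) ✓
C=37: row 4 → {A,B} = (12, A70) ✓
C=38: row 6 → {A,B} = (6, A21) ✓
C=39: rows 7, 8 → {A,B} takes values {(2, A73), (12, A70)} — violation
C=32: row 9 → {A,B} = (5, A71) ✓
The only C value with inconsistent RHS is C=39.

39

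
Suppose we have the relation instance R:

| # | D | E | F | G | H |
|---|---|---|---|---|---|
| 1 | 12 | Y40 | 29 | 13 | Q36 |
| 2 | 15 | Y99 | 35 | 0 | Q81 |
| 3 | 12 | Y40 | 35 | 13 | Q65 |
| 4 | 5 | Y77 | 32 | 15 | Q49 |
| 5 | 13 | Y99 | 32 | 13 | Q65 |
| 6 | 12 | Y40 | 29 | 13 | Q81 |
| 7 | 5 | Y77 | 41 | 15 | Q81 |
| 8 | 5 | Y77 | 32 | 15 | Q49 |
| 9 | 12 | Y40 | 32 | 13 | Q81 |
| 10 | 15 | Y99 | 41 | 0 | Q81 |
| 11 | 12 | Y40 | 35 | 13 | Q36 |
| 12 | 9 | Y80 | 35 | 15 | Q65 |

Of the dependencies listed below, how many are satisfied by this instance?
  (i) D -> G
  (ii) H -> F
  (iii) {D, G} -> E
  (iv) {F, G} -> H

2

(i) D -> G: every LHS value maps to a single RHS value — holds.
(ii) H -> F: H=Q36: rows 1, 11 → F takes values {29, 35} — violation; H=Q81: rows 2, 6, 7, 9, 10 → F takes values {35, 29, 41, 32} — violation; H=Q65: rows 3, 5, 12 → F takes values {35, 32} — violation — fails.
(iii) {D, G} -> E: every LHS value maps to a single RHS value — holds.
(iv) {F, G} -> H: (F=29, G=13): rows 1, 6 → H takes values {Q36, Q81} — violation; (F=35, G=13): rows 3, 11 → H takes values {Q65, Q36} — violation; (F=32, G=13): rows 5, 9 → H takes values {Q65, Q81} — violation — fails.
2 of the 4 dependencies hold.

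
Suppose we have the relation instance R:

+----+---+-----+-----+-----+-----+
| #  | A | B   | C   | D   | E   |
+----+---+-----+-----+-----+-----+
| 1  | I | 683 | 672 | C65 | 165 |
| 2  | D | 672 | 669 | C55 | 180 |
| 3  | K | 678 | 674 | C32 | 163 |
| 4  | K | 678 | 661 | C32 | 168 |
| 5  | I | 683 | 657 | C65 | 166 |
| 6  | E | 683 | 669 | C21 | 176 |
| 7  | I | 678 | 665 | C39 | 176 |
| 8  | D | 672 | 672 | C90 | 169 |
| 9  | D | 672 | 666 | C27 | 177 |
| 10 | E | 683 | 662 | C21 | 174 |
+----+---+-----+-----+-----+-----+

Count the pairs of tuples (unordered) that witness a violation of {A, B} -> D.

3

(A=I, B=683): all 2 rows agree on D — 0 pairs.
(A=D, B=672): violating pairs (2,8), (2,9), (8,9) — 3 pairs.
(A=K, B=678): all 2 rows agree on D — 0 pairs.
(A=E, B=683): all 2 rows agree on D — 0 pairs.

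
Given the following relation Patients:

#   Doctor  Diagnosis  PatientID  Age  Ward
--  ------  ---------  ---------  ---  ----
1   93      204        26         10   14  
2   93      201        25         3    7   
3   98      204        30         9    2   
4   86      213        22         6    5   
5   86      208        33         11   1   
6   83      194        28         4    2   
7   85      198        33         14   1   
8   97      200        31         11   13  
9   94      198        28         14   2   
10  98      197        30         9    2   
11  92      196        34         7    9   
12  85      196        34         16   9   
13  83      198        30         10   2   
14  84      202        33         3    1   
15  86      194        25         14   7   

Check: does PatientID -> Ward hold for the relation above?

PatientID=26: row 1 → Ward = 14 ✓
PatientID=25: rows 2, 15 → Ward = 7, 7 ✓
PatientID=30: rows 3, 10, 13 → Ward = 2, 2, 2 ✓
PatientID=22: row 4 → Ward = 5 ✓
PatientID=33: rows 5, 7, 14 → Ward = 1, 1, 1 ✓
PatientID=28: rows 6, 9 → Ward = 2, 2 ✓
PatientID=31: row 8 → Ward = 13 ✓
PatientID=34: rows 11, 12 → Ward = 9, 9 ✓
Every PatientID value is associated with a single Ward value, so PatientID -> Ward holds.

Yes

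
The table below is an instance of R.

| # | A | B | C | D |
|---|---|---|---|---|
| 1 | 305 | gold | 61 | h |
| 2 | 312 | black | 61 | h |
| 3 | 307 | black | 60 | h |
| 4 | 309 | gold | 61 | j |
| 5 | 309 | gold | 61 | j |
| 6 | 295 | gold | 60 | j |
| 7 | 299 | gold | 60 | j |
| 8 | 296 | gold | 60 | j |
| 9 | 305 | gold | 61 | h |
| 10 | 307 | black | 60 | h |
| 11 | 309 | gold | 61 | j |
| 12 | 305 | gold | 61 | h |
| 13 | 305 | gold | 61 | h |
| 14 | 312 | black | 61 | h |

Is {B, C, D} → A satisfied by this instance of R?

No

(B=gold, C=61, D=h): rows 1, 9, 12, 13 → A = 305, 305, 305, 305 ✓
(B=black, C=61, D=h): rows 2, 14 → A = 312, 312 ✓
(B=black, C=60, D=h): rows 3, 10 → A = 307, 307 ✓
(B=gold, C=61, D=j): rows 4, 5, 11 → A = 309, 309, 309 ✓
(B=gold, C=60, D=j): rows 6, 7, 8 → A takes values {295, 299, 296} — violation
Two rows agree on {B, C, D} but differ on A, so {B, C, D} → A does not hold.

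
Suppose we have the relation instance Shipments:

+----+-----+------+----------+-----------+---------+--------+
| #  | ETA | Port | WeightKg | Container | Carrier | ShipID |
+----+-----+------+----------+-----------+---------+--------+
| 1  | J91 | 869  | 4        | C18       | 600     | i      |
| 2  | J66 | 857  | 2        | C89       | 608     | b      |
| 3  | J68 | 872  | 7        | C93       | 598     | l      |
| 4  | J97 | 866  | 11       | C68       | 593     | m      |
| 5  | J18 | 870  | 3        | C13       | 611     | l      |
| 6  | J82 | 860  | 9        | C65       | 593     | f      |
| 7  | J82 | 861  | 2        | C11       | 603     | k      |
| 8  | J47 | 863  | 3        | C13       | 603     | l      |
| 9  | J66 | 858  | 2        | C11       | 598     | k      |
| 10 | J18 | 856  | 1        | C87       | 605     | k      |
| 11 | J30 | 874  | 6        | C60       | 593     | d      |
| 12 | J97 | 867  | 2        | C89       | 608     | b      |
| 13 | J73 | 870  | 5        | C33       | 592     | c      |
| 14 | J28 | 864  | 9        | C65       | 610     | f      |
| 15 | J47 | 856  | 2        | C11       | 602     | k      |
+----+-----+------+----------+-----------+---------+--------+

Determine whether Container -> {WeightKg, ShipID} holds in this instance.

Yes

Container=C18: row 1 → {WeightKg,ShipID} = (4, i) ✓
Container=C89: rows 2, 12 → {WeightKg,ShipID} = (2, b), (2, b) ✓
Container=C93: row 3 → {WeightKg,ShipID} = (7, l) ✓
Container=C68: row 4 → {WeightKg,ShipID} = (11, m) ✓
Container=C13: rows 5, 8 → {WeightKg,ShipID} = (3, l), (3, l) ✓
Container=C65: rows 6, 14 → {WeightKg,ShipID} = (9, f), (9, f) ✓
Container=C11: rows 7, 9, 15 → {WeightKg,ShipID} = (2, k), (2, k), (2, k) ✓
Container=C87: row 10 → {WeightKg,ShipID} = (1, k) ✓
Container=C60: row 11 → {WeightKg,ShipID} = (6, d) ✓
Container=C33: row 13 → {WeightKg,ShipID} = (5, c) ✓
Every Container value is associated with a single {WeightKg, ShipID} value, so Container -> {WeightKg, ShipID} holds.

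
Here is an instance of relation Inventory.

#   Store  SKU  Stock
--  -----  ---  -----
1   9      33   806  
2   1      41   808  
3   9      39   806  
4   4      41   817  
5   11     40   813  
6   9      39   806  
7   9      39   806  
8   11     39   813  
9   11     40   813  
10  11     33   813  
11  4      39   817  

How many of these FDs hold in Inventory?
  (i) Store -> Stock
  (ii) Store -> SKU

(i) Store -> Stock: every LHS value maps to a single RHS value — holds.
(ii) Store -> SKU: Store=9: rows 1, 3, 6, 7 → SKU takes values {33, 39} — violation; Store=4: rows 4, 11 → SKU takes values {41, 39} — violation; Store=11: rows 5, 8, 9, 10 → SKU takes values {40, 39, 33} — violation — fails.
1 of the 2 dependencies holds.

1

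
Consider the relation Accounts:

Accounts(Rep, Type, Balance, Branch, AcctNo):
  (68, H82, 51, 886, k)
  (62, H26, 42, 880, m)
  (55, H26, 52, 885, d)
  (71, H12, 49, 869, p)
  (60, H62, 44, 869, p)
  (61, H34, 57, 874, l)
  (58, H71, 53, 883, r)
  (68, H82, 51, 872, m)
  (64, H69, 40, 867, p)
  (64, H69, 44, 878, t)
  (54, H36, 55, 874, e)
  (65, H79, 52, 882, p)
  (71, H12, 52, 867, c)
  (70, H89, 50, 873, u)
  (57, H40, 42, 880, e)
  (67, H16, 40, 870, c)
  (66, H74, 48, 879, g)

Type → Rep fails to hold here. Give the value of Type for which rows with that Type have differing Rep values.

H26

Type=H82: 2 rows → Rep = 68, 68 ✓
Type=H26: 2 rows → Rep takes values {62, 55} — violation
Type=H12: 2 rows → Rep = 71, 71 ✓
Type=H62: 1 row → Rep = 60 ✓
Type=H34: 1 row → Rep = 61 ✓
Type=H71: 1 row → Rep = 58 ✓
Type=H69: 2 rows → Rep = 64, 64 ✓
Type=H36: 1 row → Rep = 54 ✓
Type=H79: 1 row → Rep = 65 ✓
Type=H89: 1 row → Rep = 70 ✓
Type=H40: 1 row → Rep = 57 ✓
Type=H16: 1 row → Rep = 67 ✓
Type=H74: 1 row → Rep = 66 ✓
The only Type value with inconsistent Rep is Type=H26.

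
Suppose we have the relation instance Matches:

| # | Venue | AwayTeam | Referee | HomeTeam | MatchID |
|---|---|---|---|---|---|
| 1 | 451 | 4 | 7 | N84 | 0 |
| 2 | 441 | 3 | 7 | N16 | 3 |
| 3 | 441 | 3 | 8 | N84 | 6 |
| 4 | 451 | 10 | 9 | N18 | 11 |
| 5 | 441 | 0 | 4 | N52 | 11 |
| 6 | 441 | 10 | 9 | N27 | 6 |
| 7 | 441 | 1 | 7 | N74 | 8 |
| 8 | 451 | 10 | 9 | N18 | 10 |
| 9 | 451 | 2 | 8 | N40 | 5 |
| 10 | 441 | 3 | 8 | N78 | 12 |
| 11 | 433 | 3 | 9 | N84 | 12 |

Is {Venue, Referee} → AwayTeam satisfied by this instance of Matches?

(Venue=451, Referee=7): row 1 → AwayTeam = 4 ✓
(Venue=441, Referee=7): rows 2, 7 → AwayTeam takes values {3, 1} — violation
(Venue=441, Referee=8): rows 3, 10 → AwayTeam = 3, 3 ✓
(Venue=451, Referee=9): rows 4, 8 → AwayTeam = 10, 10 ✓
(Venue=441, Referee=4): row 5 → AwayTeam = 0 ✓
(Venue=441, Referee=9): row 6 → AwayTeam = 10 ✓
(Venue=451, Referee=8): row 9 → AwayTeam = 2 ✓
(Venue=433, Referee=9): row 11 → AwayTeam = 3 ✓
Two rows agree on {Venue, Referee} but differ on AwayTeam, so {Venue, Referee} → AwayTeam does not hold.

No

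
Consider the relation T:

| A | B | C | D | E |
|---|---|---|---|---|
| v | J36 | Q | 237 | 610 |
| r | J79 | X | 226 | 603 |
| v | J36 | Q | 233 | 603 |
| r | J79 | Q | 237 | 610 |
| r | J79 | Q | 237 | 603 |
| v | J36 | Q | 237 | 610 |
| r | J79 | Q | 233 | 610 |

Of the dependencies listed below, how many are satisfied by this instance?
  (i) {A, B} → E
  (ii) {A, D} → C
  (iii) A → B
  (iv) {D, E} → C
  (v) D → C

(i) {A, B} → E: (A=v, B=J36): 3 rows → E takes values {610, 603} — violation; (A=r, B=J79): 4 rows → E takes values {603, 610} — violation — fails.
(ii) {A, D} → C: every LHS value maps to a single RHS value — holds.
(iii) A → B: every LHS value maps to a single RHS value — holds.
(iv) {D, E} → C: every LHS value maps to a single RHS value — holds.
(v) D → C: every LHS value maps to a single RHS value — holds.
4 of the 5 dependencies hold.

4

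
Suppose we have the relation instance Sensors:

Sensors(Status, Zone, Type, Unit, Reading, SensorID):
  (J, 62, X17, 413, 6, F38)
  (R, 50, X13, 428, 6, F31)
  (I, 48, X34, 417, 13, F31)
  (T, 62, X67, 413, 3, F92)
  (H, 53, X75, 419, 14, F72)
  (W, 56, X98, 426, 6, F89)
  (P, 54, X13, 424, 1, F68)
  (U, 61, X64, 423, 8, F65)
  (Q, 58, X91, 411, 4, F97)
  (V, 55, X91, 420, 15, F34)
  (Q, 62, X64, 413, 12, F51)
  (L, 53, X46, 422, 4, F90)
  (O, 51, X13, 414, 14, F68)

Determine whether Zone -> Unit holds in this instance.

No

Zone=62: 3 rows → Unit = 413, 413, 413 ✓
Zone=50: 1 row → Unit = 428 ✓
Zone=48: 1 row → Unit = 417 ✓
Zone=53: 2 rows → Unit takes values {419, 422} — violation
Zone=56: 1 row → Unit = 426 ✓
Zone=54: 1 row → Unit = 424 ✓
Zone=61: 1 row → Unit = 423 ✓
Zone=58: 1 row → Unit = 411 ✓
Zone=55: 1 row → Unit = 420 ✓
Zone=51: 1 row → Unit = 414 ✓
Two rows agree on Zone but differ on Unit, so Zone -> Unit does not hold.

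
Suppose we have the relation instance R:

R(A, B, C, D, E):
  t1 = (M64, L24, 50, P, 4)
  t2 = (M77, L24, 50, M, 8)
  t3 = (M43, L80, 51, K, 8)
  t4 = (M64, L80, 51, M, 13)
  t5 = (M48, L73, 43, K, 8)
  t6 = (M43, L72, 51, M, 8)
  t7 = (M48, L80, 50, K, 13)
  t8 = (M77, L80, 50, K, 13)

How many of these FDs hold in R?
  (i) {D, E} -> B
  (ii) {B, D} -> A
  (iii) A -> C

(i) {D, E} -> B: (D=M, E=8): rows 2, 6 → B takes values {L24, L72} — violation; (D=K, E=8): rows 3, 5 → B takes values {L80, L73} — violation — fails.
(ii) {B, D} -> A: (B=L80, D=K): rows 3, 7, 8 → A takes values {M43, M48, M77} — violation — fails.
(iii) A -> C: A=M64: rows 1, 4 → C takes values {50, 51} — violation; A=M48: rows 5, 7 → C takes values {43, 50} — violation — fails.
None of the 3 dependencies hold.

0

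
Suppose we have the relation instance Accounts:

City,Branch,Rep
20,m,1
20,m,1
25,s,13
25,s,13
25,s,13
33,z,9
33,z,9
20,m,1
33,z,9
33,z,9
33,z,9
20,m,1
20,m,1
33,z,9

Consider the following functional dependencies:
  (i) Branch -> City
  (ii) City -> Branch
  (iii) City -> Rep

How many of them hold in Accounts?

3

(i) Branch -> City: every LHS value maps to a single RHS value — holds.
(ii) City -> Branch: every LHS value maps to a single RHS value — holds.
(iii) City -> Rep: every LHS value maps to a single RHS value — holds.
3 of the 3 dependencies hold.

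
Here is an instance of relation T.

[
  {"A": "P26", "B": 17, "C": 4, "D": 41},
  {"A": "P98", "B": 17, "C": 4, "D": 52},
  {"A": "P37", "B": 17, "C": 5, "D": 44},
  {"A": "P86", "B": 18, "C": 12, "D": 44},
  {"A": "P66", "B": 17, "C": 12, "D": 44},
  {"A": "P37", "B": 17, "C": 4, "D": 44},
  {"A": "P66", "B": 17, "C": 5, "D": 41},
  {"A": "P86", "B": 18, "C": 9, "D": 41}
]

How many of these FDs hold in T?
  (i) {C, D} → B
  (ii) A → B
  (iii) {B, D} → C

1

(i) {C, D} → B: (C=12, D=44): 2 rows → B takes values {18, 17} — violation — fails.
(ii) A → B: every LHS value maps to a single RHS value — holds.
(iii) {B, D} → C: (B=17, D=41): 2 rows → C takes values {4, 5} — violation; (B=17, D=44): 3 rows → C takes values {5, 12, 4} — violation — fails.
1 of the 3 dependencies holds.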